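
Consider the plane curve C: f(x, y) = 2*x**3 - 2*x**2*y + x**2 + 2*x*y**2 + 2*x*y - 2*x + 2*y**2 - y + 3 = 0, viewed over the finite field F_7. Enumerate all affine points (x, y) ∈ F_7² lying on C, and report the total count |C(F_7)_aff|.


Affine F_7-points: {(1, 1), (4, 3), (6, 5)}; count = 3.

For each of the 49 pairs (x, y) ∈ F_7², evaluate f(x, y) mod 7. Record the zeros.
  x = 0: [0↦3, 1↦4, 2↦2, 3↦4, 4↦3, 5↦6, 6↦6]  zeros at y ∈ ∅
  x = 1: [0↦4, 1↦0, 2↦4, 3↦2, 4↦1, 5↦1, 6↦2]  zeros at y ∈ {1}
  x = 2: [0↦5, 1↦6, 2↦5, 3↦2, 4↦4, 5↦4, 6↦2]  zeros at y ∈ ∅
  x = 3: [0↦4, 1↦6, 2↦3, 3↦2, 4↦3, 5↦6, 6↦4]  zeros at y ∈ ∅
  x = 4: [0↦6, 1↦5, 2↦3, 3↦0, 4↦3, 5↦5, 6↦6]  zeros at y ∈ {3}
  x = 5: [0↦2, 1↦1, 2↦3, 3↦1, 4↦2, 5↦6, 6↦6]  zeros at y ∈ ∅
  x = 6: [0↦4, 1↦6, 2↦1, 3↦3, 4↦5, 5↦0, 6↦2]  zeros at y ∈ {5}
Collecting zeros: affine points = {(1, 1), (4, 3), (6, 5)}.
Total count |C(F_7)_aff| = 3.


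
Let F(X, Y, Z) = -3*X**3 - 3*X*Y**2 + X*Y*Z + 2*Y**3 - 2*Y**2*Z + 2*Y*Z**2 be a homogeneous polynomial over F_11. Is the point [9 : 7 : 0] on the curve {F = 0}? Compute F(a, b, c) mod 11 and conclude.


F(9,7,0) ≡ 3 (mod 11); P is NOT on the curve.

Evaluate F(9, 7, 0) term-by-term (mod 11).
  -3*X**3 ↦ -3·729·1·1 = -2187
  -3*X*Y**2 ↦ -3·9·49·1 = -1323
  X*Y*Z ↦ 1·9·7·0 = 0
  2*Y**3 ↦ 2·1·343·1 = 686
  -2*Y**2*Z ↦ -2·1·49·0 = 0
  2*Y*Z**2 ↦ 2·1·7·0 = 0
Sum: F(9, 7, 0) = (-2187) + (-1323) + (0) + (686) + (0) + (0) = -2824.
Reducing mod 11: -2824 ≡ 3 (mod 11).
Since F(a, b, c) ≡ 3 ≠ 0 (mod 11), P does NOT lie on the curve.


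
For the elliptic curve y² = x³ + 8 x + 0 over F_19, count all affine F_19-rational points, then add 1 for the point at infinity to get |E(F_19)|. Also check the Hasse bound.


Affine points = {(0, 0), (1, 3), (1, 16), (2, 9), (2, 10), (4, 1), (4, 18), (6, 6), (6, 13), (7, 0), (8, 5), (8, 14), (10, 4), (10, 15), (12, 0), (14, 5), (14, 14), (16, 5), (16, 14)}; affine count = 19; |E(F_19)| = 20.

Discriminant check: Δ ∝ 4a³ + 27b² = 4·8³ + 27·0² = 4·512 + 27·0 ≡ 15 (mod 19). Nonzero ⇒ E is nonsingular.
For each x ∈ F_19, compute rhs = x³ + 8·x + 0 mod 19, then count y ∈ F_19 with y² ≡ rhs.
  x = 0: rhs = 0, matching y values: 0 (1 points).
  x = 1: rhs = 9, matching y values: 3, 16 (2 points).
  x = 2: rhs = 5, matching y values: 9, 10 (2 points).
  x = 3: rhs = 13, matching y values: none (0 points).
  x = 4: rhs = 1, matching y values: 1, 18 (2 points).
  x = 5: rhs = 13, matching y values: none (0 points).
  x = 6: rhs = 17, matching y values: 6, 13 (2 points).
  x = 7: rhs = 0, matching y values: 0 (1 points).
  x = 8: rhs = 6, matching y values: 5, 14 (2 points).
  x = 9: rhs = 3, matching y values: none (0 points).
  x = 10: rhs = 16, matching y values: 4, 15 (2 points).
  x = 11: rhs = 13, matching y values: none (0 points).
  x = 12: rhs = 0, matching y values: 0 (1 points).
  x = 13: rhs = 2, matching y values: none (0 points).
  x = 14: rhs = 6, matching y values: 5, 14 (2 points).
  x = 15: rhs = 18, matching y values: none (0 points).
  x = 16: rhs = 6, matching y values: 5, 14 (2 points).
  x = 17: rhs = 14, matching y values: none (0 points).
  x = 18: rhs = 10, matching y values: none (0 points).
Total affine count: 19.
Full point count |E(F_19)| = 19 + 1 = 20.
Hasse bound: |20 − (19+1)| = |0| = 0 ≤ 2√19 ≈ 8.7178 ✓.


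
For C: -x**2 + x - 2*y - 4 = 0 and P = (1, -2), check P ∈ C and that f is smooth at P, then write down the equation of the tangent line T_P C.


Tangent line at P: -x - 2*y - 3 = 0.

Step 1: f(1, -2) = 0, so P lies on C.
Step 2: partial derivatives
  f_x(x, y) = 1 - 2*x, f_y(x, y) = -2.
  f_x(P) = -1, f_y(P) = -2 (gradient nonzero, so P is smooth).
Step 3: tangent line at P: -1·(x − 1) + -2·(y − -2) = 0.
Expanding: -x - 2*y - 3 = 0.


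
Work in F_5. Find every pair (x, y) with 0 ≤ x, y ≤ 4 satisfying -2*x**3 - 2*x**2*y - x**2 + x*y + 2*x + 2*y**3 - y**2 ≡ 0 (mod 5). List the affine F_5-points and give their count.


Affine F_5-points: {(0, 0), (0, 3), (3, 2), (3, 4), (4, 2), (4, 3)}; count = 6.

For each of the 25 pairs (x, y) ∈ F_5², evaluate f(x, y) mod 5. Record the zeros.
  x = 0: [0↦0, 1↦1, 2↦2, 3↦0, 4↦2]  zeros at y ∈ {0, 3}
  x = 1: [0↦4, 1↦4, 2↦4, 3↦1, 4↦2]  zeros at y ∈ ∅
  x = 2: [0↦4, 1↦4, 2↦4, 3↦1, 4↦2]  zeros at y ∈ ∅
  x = 3: [0↦3, 1↦4, 2↦0, 3↦3, 4↦0]  zeros at y ∈ {2, 4}
  x = 4: [0↦4, 1↦2, 2↦0, 3↦0, 4↦4]  zeros at y ∈ {2, 3}
Collecting zeros: affine points = {(0, 0), (0, 3), (3, 2), (3, 4), (4, 2), (4, 3)}.
Total count |C(F_5)_aff| = 6.


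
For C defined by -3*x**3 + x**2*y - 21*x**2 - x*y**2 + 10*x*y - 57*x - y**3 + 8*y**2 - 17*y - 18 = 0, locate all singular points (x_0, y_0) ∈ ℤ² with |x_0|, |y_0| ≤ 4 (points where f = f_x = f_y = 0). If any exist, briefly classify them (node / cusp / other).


Singular points: {(-2, 3)}; classification: cusp.

Compute partial derivatives:
  f_x = -9*x**2 + 2*x*y - 42*x - y**2 + 10*y - 57.
  f_y = x**2 - 2*x*y + 10*x - 3*y**2 + 16*y - 17.
Scan x_0 ∈ {−4, ..., 4}. For each x_0, f_y(x_0, y) is a polynomial in y; find its integer roots y ∈ {−4, ..., 4}, then test f_x and f at those candidates.
  x = -4: f_y(-4, y) = -3*y**2 + 24*y - 41; no integer root y with |y| ≤ 4.
  x = -3: f_y(-3, y) = -3*y**2 + 22*y - 38; no integer root y with |y| ≤ 4.
  x = -2: f_y(-2, y) = -3*y**2 + 20*y - 33; vanishes at y ∈ {3}. (-2, 3): f_x = 0, f = 0 — SINGULAR.
  x = -1: f_y(-1, y) = -3*y**2 + 18*y - 26; no integer root y with |y| ≤ 4.
  x = 0: f_y(0, y) = -3*y**2 + 16*y - 17; no integer root y with |y| ≤ 4.
  x = 1: f_y(1, y) = -3*y**2 + 14*y - 6; no integer root y with |y| ≤ 4.
  x = 2: f_y(2, y) = -3*y**2 + 12*y + 7; no integer root y with |y| ≤ 4.
  x = 3: f_y(3, y) = -3*y**2 + 10*y + 22; no integer root y with |y| ≤ 4.
  x = 4: f_y(4, y) = -3*y**2 + 8*y + 39; no integer root y with |y| ≤ 4.
Only singular point on the grid: (-2, 3).
Classify: substitute x = -2 + u, y = 3 + v and expand: f = -3*u**3 + u**2*v - u*v**2 - v**3 + v**2.
No constant or linear terms (consistent with a singular point). Quadratic part: v**2. Cubic part: -3*u**3 + u**2*v - u*v**2 - v**3.
The quadratic part v**2 is a perfect square, so there is a single (double) tangent line v = 0, i.e. y = 3. Restricting the cubic part to that line (v = 0) leaves -3*u**3 ≠ 0, so f is not divisible by v and the branch is v² ≈ 3*u**3 to lowest order — this is a cusp.
Classification: cusp.


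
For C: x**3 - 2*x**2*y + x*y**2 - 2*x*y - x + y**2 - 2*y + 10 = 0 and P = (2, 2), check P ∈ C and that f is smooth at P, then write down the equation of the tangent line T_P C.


Tangent line at P: -5*x - 2*y + 14 = 0.

Step 1: f(2, 2) = 0, so P lies on C.
Step 2: partial derivatives
  f_x(x, y) = 3*x**2 - 4*x*y + y**2 - 2*y - 1, f_y(x, y) = -2*x**2 + 2*x*y - 2*x + 2*y - 2.
  f_x(P) = -5, f_y(P) = -2 (gradient nonzero, so P is smooth).
Step 3: tangent line at P: -5·(x − 2) + -2·(y − 2) = 0.
Expanding: -5*x - 2*y + 14 = 0.


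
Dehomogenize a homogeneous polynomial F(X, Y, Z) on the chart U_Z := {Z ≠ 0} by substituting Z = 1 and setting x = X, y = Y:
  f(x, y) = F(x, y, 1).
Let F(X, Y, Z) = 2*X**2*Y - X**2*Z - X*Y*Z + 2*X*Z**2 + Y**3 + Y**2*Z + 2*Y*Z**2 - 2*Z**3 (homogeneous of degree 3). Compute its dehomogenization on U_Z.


f(x, y) = 2*x**2*y - x**2 - x*y + 2*x + y**3 + y**2 + 2*y - 2

On U_Z we set Z = 1. Each monomial c·X^i·Y^j·Z^k in F becomes c·x^i·y^j·1^k = c·x^i·y^j.
Substituting Z = 1: F(X, Y, 1) = 2*x**2*y - x**2 - x*y + 2*x + y**3 + y**2 + 2*y - 2.
Note: deg(f) ≤ deg(F) = 3; strict inequality happens when F is divisible by Z (lost terms).


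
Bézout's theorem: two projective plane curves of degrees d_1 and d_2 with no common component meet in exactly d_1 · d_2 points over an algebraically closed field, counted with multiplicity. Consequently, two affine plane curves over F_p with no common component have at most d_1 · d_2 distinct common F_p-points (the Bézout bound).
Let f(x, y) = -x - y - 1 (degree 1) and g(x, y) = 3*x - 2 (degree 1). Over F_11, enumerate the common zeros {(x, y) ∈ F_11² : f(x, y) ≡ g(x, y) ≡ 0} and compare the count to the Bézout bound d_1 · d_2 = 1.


Common zeros: {(8, 2)}; count = 1; Bézout bound = 1.

deg(f) = 1, deg(g) = 1, so Bézout bound = 1.
Scan x ∈ F_11. For each x, list the y ∈ F_11 with f(x, y) ≡ 0 and those with g(x, y) ≡ 0 (mod 11); the common zeros in that column are the intersection.
  x = 0: f ≡ 0 at y ∈ {10}; g ≡ 0 at y ∈ ∅; common: ∅.
  x = 1: f ≡ 0 at y ∈ {9}; g ≡ 0 at y ∈ ∅; common: ∅.
  x = 2: f ≡ 0 at y ∈ {8}; g ≡ 0 at y ∈ ∅; common: ∅.
  x = 3: f ≡ 0 at y ∈ {7}; g ≡ 0 at y ∈ ∅; common: ∅.
  x = 4: f ≡ 0 at y ∈ {6}; g ≡ 0 at y ∈ ∅; common: ∅.
  x = 5: f ≡ 0 at y ∈ {5}; g ≡ 0 at y ∈ ∅; common: ∅.
  x = 6: f ≡ 0 at y ∈ {4}; g ≡ 0 at y ∈ ∅; common: ∅.
  x = 7: f ≡ 0 at y ∈ {3}; g ≡ 0 at y ∈ ∅; common: ∅.
  x = 8: f ≡ 0 at y ∈ {2}; g ≡ 0 at y ∈ {0, 1, 2, 3, 4, 5, 6, 7, 8, 9, 10}; common: {2}.
  x = 9: f ≡ 0 at y ∈ {1}; g ≡ 0 at y ∈ ∅; common: ∅.
  x = 10: f ≡ 0 at y ∈ {0}; g ≡ 0 at y ∈ ∅; common: ∅.
Collecting: common zeros = {(8, 2)}, so the count is 1.
Comparison with the Bézout bound: 1 ≤ 1 = deg(f)·deg(g), as expected for curves with no common component (the bound is attained).


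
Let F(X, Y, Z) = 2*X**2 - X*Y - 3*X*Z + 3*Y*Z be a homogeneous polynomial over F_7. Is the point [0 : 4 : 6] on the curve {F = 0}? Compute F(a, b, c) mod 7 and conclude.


F(0,4,6) ≡ 2 (mod 7); P is NOT on the curve.

Evaluate F(0, 4, 6) term-by-term (mod 7).
  2*X**2 ↦ 2·0·1·1 = 0
  -X*Y ↦ -1·0·4·1 = 0
  -3*X*Z ↦ -3·0·1·6 = 0
  3*Y*Z ↦ 3·1·4·6 = 72
Sum: F(0, 4, 6) = (0) + (0) + (0) + (72) = 72.
Reducing mod 7: 72 ≡ 2 (mod 7).
Since F(a, b, c) ≡ 2 ≠ 0 (mod 7), P does NOT lie on the curve.


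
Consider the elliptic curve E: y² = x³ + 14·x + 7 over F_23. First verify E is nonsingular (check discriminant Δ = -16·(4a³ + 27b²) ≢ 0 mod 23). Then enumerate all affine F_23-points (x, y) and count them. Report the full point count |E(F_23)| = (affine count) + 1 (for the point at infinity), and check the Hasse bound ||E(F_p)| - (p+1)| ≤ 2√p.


Affine points = {(4, 9), (4, 14), (5, 8), (5, 15), (6, 10), (6, 13), (14, 7), (14, 16), (15, 2), (15, 21), (16, 7), (16, 16), (17, 11), (17, 12), (19, 5), (19, 18)}; affine count = 16; |E(F_23)| = 17.

Discriminant check: Δ ∝ 4a³ + 27b² = 4·14³ + 27·7² = 4·2744 + 27·49 ≡ 17 (mod 23). Nonzero ⇒ E is nonsingular.
For each x ∈ F_23, compute rhs = x³ + 14·x + 7 mod 23, then count y ∈ F_23 with y² ≡ rhs.
  x = 0: rhs = 7, matching y values: none (0 points).
  x = 1: rhs = 22, matching y values: none (0 points).
  x = 2: rhs = 20, matching y values: none (0 points).
  x = 3: rhs = 7, matching y values: none (0 points).
  x = 4: rhs = 12, matching y values: 9, 14 (2 points).
  x = 5: rhs = 18, matching y values: 8, 15 (2 points).
  x = 6: rhs = 8, matching y values: 10, 13 (2 points).
  x = 7: rhs = 11, matching y values: none (0 points).
  x = 8: rhs = 10, matching y values: none (0 points).
  x = 9: rhs = 11, matching y values: none (0 points).
  x = 10: rhs = 20, matching y values: none (0 points).
  x = 11: rhs = 20, matching y values: none (0 points).
  x = 12: rhs = 17, matching y values: none (0 points).
  x = 13: rhs = 17, matching y values: none (0 points).
  x = 14: rhs = 3, matching y values: 7, 16 (2 points).
  x = 15: rhs = 4, matching y values: 2, 21 (2 points).
  x = 16: rhs = 3, matching y values: 7, 16 (2 points).
  x = 17: rhs = 6, matching y values: 11, 12 (2 points).
  x = 18: rhs = 19, matching y values: none (0 points).
  x = 19: rhs = 2, matching y values: 5, 18 (2 points).
  x = 20: rhs = 7, matching y values: none (0 points).
  x = 21: rhs = 17, matching y values: none (0 points).
  x = 22: rhs = 15, matching y values: none (0 points).
Total affine count: 16.
Full point count |E(F_23)| = 16 + 1 = 17.
Hasse bound: |17 − (23+1)| = |-7| = 7 ≤ 2√23 ≈ 9.5917 ✓.


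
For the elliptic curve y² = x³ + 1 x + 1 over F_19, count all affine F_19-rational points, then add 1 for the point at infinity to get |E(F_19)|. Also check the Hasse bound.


Affine points = {(0, 1), (0, 18), (2, 7), (2, 12), (5, 6), (5, 13), (7, 3), (7, 16), (9, 6), (9, 13), (10, 2), (10, 17), (13, 8), (13, 11), (14, 2), (14, 17), (15, 3), (15, 16), (16, 3), (16, 16)}; affine count = 20; |E(F_19)| = 21.

Discriminant check: Δ ∝ 4a³ + 27b² = 4·1³ + 27·1² = 4·1 + 27·1 ≡ 12 (mod 19). Nonzero ⇒ E is nonsingular.
For each x ∈ F_19, compute rhs = x³ + 1·x + 1 mod 19, then count y ∈ F_19 with y² ≡ rhs.
  x = 0: rhs = 1, matching y values: 1, 18 (2 points).
  x = 1: rhs = 3, matching y values: none (0 points).
  x = 2: rhs = 11, matching y values: 7, 12 (2 points).
  x = 3: rhs = 12, matching y values: none (0 points).
  x = 4: rhs = 12, matching y values: none (0 points).
  x = 5: rhs = 17, matching y values: 6, 13 (2 points).
  x = 6: rhs = 14, matching y values: none (0 points).
  x = 7: rhs = 9, matching y values: 3, 16 (2 points).
  x = 8: rhs = 8, matching y values: none (0 points).
  x = 9: rhs = 17, matching y values: 6, 13 (2 points).
  x = 10: rhs = 4, matching y values: 2, 17 (2 points).
  x = 11: rhs = 13, matching y values: none (0 points).
  x = 12: rhs = 12, matching y values: none (0 points).
  x = 13: rhs = 7, matching y values: 8, 11 (2 points).
  x = 14: rhs = 4, matching y values: 2, 17 (2 points).
  x = 15: rhs = 9, matching y values: 3, 16 (2 points).
  x = 16: rhs = 9, matching y values: 3, 16 (2 points).
  x = 17: rhs = 10, matching y values: none (0 points).
  x = 18: rhs = 18, matching y values: none (0 points).
Total affine count: 20.
Full point count |E(F_19)| = 20 + 1 = 21.
Hasse bound: |21 − (19+1)| = |1| = 1 ≤ 2√19 ≈ 8.7178 ✓.


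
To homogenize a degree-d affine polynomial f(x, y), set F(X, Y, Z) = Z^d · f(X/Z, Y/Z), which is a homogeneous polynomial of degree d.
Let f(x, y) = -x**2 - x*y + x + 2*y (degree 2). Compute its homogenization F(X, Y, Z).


F(X, Y, Z) = -X**2 - X*Y + X*Z + 2*Y*Z

deg(f) = 2.
Substitute x = X/Z, y = Y/Z into f, then multiply by Z^2.
  monomial -1·x^2·y^0 ↦ -1·X^2·Y^0·Z^0.
  monomial -1·x^1·y^1 ↦ -1·X^1·Y^1·Z^0.
  monomial 1·x^1·y^0 ↦ 1·X^1·Y^0·Z^1.
  monomial 2·x^0·y^1 ↦ 2·X^0·Y^1·Z^1.
Collecting: F(X, Y, Z) = -X**2 - X*Y + X*Z + 2*Y*Z.


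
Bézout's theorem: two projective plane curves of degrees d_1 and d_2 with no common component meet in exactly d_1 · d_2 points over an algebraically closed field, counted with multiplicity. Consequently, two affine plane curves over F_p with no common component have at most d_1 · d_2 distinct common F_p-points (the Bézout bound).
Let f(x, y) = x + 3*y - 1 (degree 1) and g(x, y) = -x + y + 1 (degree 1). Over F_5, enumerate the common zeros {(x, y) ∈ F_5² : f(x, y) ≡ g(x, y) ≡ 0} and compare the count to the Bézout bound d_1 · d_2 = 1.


Common zeros: {(1, 0)}; count = 1; Bézout bound = 1.

deg(f) = 1, deg(g) = 1, so Bézout bound = 1.
Scan x ∈ F_5. For each x, list the y ∈ F_5 with f(x, y) ≡ 0 and those with g(x, y) ≡ 0 (mod 5); the common zeros in that column are the intersection.
  x = 0: f ≡ 0 at y ∈ {2}; g ≡ 0 at y ∈ {4}; common: ∅.
  x = 1: f ≡ 0 at y ∈ {0}; g ≡ 0 at y ∈ {0}; common: {0}.
  x = 2: f ≡ 0 at y ∈ {3}; g ≡ 0 at y ∈ {1}; common: ∅.
  x = 3: f ≡ 0 at y ∈ {1}; g ≡ 0 at y ∈ {2}; common: ∅.
  x = 4: f ≡ 0 at y ∈ {4}; g ≡ 0 at y ∈ {3}; common: ∅.
Collecting: common zeros = {(1, 0)}, so the count is 1.
Comparison with the Bézout bound: 1 ≤ 1 = deg(f)·deg(g), as expected for curves with no common component (the bound is attained).


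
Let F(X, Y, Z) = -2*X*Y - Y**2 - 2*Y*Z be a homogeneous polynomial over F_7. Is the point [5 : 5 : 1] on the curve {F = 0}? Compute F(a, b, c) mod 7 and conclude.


F(5,5,1) ≡ 6 (mod 7); P is NOT on the curve.

Evaluate F(5, 5, 1) term-by-term (mod 7).
  -2*X*Y ↦ -2·5·5·1 = -50
  -Y**2 ↦ -1·1·25·1 = -25
  -2*Y*Z ↦ -2·1·5·1 = -10
Sum: F(5, 5, 1) = (-50) + (-25) + (-10) = -85.
Reducing mod 7: -85 ≡ 6 (mod 7).
Since F(a, b, c) ≡ 6 ≠ 0 (mod 7), P does NOT lie on the curve.


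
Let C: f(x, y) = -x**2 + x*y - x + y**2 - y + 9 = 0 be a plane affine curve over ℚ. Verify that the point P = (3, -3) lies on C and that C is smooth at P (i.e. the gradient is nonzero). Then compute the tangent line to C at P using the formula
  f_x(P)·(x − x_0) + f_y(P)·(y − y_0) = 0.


Tangent line at P: -10*x - 4*y + 18 = 0.

Step 1: f(3, -3) = 0, so P lies on C.
Step 2: partial derivatives
  f_x(x, y) = -2*x + y - 1, f_y(x, y) = x + 2*y - 1.
  f_x(P) = -10, f_y(P) = -4 (gradient nonzero, so P is smooth).
Step 3: tangent line at P: -10·(x − 3) + -4·(y − -3) = 0.
Expanding: -10*x - 4*y + 18 = 0.


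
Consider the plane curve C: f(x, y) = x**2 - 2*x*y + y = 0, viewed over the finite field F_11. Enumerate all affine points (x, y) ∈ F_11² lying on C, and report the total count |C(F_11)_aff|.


Affine F_11-points: {(0, 0), (1, 1), (2, 5), (3, 4), (4, 7), (5, 4), (7, 8), (8, 5), (9, 8), (10, 7)}; count = 10.

For each of the 121 pairs (x, y) ∈ F_11², evaluate f(x, y) mod 11. Record the zeros.
  x = 0: [0↦0, 1↦1, 2↦2, 3↦3, 4↦4, 5↦5, 6↦6, 7↦7, 8↦8, 9↦9, 10↦10]  zeros at y ∈ {0}
  x = 1: [0↦1, 1↦0, 2↦10, 3↦9, 4↦8, 5↦7, 6↦6, 7↦5, 8↦4, 9↦3, 10↦2]  zeros at y ∈ {1}
  x = 2: [0↦4, 1↦1, 2↦9, 3↦6, 4↦3, 5↦0, 6↦8, 7↦5, 8↦2, 9↦10, 10↦7]  zeros at y ∈ {5}
  x = 3: [0↦9, 1↦4, 2↦10, 3↦5, 4↦0, 5↦6, 6↦1, 7↦7, 8↦2, 9↦8, 10↦3]  zeros at y ∈ {4}
  x = 4: [0↦5, 1↦9, 2↦2, 3↦6, 4↦10, 5↦3, 6↦7, 7↦0, 8↦4, 9↦8, 10↦1]  zeros at y ∈ {7}
  x = 5: [0↦3, 1↦5, 2↦7, 3↦9, 4↦0, 5↦2, 6↦4, 7↦6, 8↦8, 9↦10, 10↦1]  zeros at y ∈ {4}
  x = 6: [0↦3, 1↦3, 2↦3, 3↦3, 4↦3, 5↦3, 6↦3, 7↦3, 8↦3, 9↦3, 10↦3]  zeros at y ∈ ∅
  x = 7: [0↦5, 1↦3, 2↦1, 3↦10, 4↦8, 5↦6, 6↦4, 7↦2, 8↦0, 9↦9, 10↦7]  zeros at y ∈ {8}
  x = 8: [0↦9, 1↦5, 2↦1, 3↦8, 4↦4, 5↦0, 6↦7, 7↦3, 8↦10, 9↦6, 10↦2]  zeros at y ∈ {5}
  x = 9: [0↦4, 1↦9, 2↦3, 3↦8, 4↦2, 5↦7, 6↦1, 7↦6, 8↦0, 9↦5, 10↦10]  zeros at y ∈ {8}
  x = 10: [0↦1, 1↦4, 2↦7, 3↦10, 4↦2, 5↦5, 6↦8, 7↦0, 8↦3, 9↦6, 10↦9]  zeros at y ∈ {7}
Collecting zeros: affine points = {(0, 0), (1, 1), (2, 5), (3, 4), (4, 7), (5, 4), (7, 8), (8, 5), (9, 8), (10, 7)}.
Total count |C(F_11)_aff| = 10.


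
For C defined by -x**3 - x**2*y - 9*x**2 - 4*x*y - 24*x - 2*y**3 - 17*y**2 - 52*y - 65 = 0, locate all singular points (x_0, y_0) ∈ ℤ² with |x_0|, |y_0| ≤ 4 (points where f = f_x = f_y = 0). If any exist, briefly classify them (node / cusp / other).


Singular points: {(-2, -3)}; classification: cusp.

Compute partial derivatives:
  f_x = -3*x**2 - 2*x*y - 18*x - 4*y - 24.
  f_y = -x**2 - 4*x - 6*y**2 - 34*y - 52.
Scan x_0 ∈ {−4, ..., 4}. For each x_0, f_y(x_0, y) is a polynomial in y; find its integer roots y ∈ {−4, ..., 4}, then test f_x and f at those candidates.
  x = -4: f_y(-4, y) = -6*y**2 - 34*y - 52; no integer root y with |y| ≤ 4.
  x = -3: f_y(-3, y) = -6*y**2 - 34*y - 49; no integer root y with |y| ≤ 4.
  x = -2: f_y(-2, y) = -6*y**2 - 34*y - 48; vanishes at y ∈ {-3}. (-2, -3): f_x = 0, f = 0 — SINGULAR.
  x = -1: f_y(-1, y) = -6*y**2 - 34*y - 49; no integer root y with |y| ≤ 4.
  x = 0: f_y(0, y) = -6*y**2 - 34*y - 52; no integer root y with |y| ≤ 4.
  x = 1: f_y(1, y) = -6*y**2 - 34*y - 57; no integer root y with |y| ≤ 4.
  x = 2: f_y(2, y) = -6*y**2 - 34*y - 64; no integer root y with |y| ≤ 4.
  x = 3: f_y(3, y) = -6*y**2 - 34*y - 73; no integer root y with |y| ≤ 4.
  x = 4: f_y(4, y) = -6*y**2 - 34*y - 84; no integer root y with |y| ≤ 4.
Only singular point on the grid: (-2, -3).
Classify: substitute x = -2 + u, y = -3 + v and expand: f = -u**3 - u**2*v - 2*v**3 + v**2.
No constant or linear terms (consistent with a singular point). Quadratic part: v**2. Cubic part: -u**3 - u**2*v - 2*v**3.
The quadratic part v**2 is a perfect square, so there is a single (double) tangent line v = 0, i.e. y = -3. Restricting the cubic part to that line (v = 0) leaves -u**3 ≠ 0, so f is not divisible by v and the branch is v² ≈ u**3 to lowest order — this is a cusp.
Classification: cusp.


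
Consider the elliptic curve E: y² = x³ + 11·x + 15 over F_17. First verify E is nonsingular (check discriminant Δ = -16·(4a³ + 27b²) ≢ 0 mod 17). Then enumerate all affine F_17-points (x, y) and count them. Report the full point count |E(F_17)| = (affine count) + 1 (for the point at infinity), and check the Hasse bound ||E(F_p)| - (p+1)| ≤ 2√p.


Affine points = {(0, 7), (0, 10), (4, 2), (4, 15), (5, 5), (5, 12), (6, 5), (6, 12), (13, 3), (13, 14), (15, 6), (15, 11)}; affine count = 12; |E(F_17)| = 13.

Discriminant check: Δ ∝ 4a³ + 27b² = 4·11³ + 27·15² = 4·1331 + 27·225 ≡ 9 (mod 17). Nonzero ⇒ E is nonsingular.
For each x ∈ F_17, compute rhs = x³ + 11·x + 15 mod 17, then count y ∈ F_17 with y² ≡ rhs.
  x = 0: rhs = 15, matching y values: 7, 10 (2 points).
  x = 1: rhs = 10, matching y values: none (0 points).
  x = 2: rhs = 11, matching y values: none (0 points).
  x = 3: rhs = 7, matching y values: none (0 points).
  x = 4: rhs = 4, matching y values: 2, 15 (2 points).
  x = 5: rhs = 8, matching y values: 5, 12 (2 points).
  x = 6: rhs = 8, matching y values: 5, 12 (2 points).
  x = 7: rhs = 10, matching y values: none (0 points).
  x = 8: rhs = 3, matching y values: none (0 points).
  x = 9: rhs = 10, matching y values: none (0 points).
  x = 10: rhs = 3, matching y values: none (0 points).
  x = 11: rhs = 5, matching y values: none (0 points).
  x = 12: rhs = 5, matching y values: none (0 points).
  x = 13: rhs = 9, matching y values: 3, 14 (2 points).
  x = 14: rhs = 6, matching y values: none (0 points).
  x = 15: rhs = 2, matching y values: 6, 11 (2 points).
  x = 16: rhs = 3, matching y values: none (0 points).
Total affine count: 12.
Full point count |E(F_17)| = 12 + 1 = 13.
Hasse bound: |13 − (17+1)| = |-5| = 5 ≤ 2√17 ≈ 8.2462 ✓.


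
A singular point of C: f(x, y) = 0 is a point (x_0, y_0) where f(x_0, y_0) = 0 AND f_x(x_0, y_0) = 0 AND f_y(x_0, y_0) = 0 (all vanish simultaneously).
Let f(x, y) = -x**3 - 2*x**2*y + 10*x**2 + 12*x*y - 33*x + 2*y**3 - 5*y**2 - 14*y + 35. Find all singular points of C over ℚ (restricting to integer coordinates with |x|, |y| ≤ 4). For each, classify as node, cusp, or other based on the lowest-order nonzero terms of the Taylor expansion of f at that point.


Singular points: {(3, 1)}; classification: node.

Compute partial derivatives:
  f_x = -3*x**2 - 4*x*y + 20*x + 12*y - 33.
  f_y = -2*x**2 + 12*x + 6*y**2 - 10*y - 14.
Scan x_0 ∈ {−4, ..., 4}. For each x_0, f_y(x_0, y) is a polynomial in y; find its integer roots y ∈ {−4, ..., 4}, then test f_x and f at those candidates.
  x = -4: f_y(-4, y) = 6*y**2 - 10*y - 94; no integer root y with |y| ≤ 4.
  x = -3: f_y(-3, y) = 6*y**2 - 10*y - 68; no integer root y with |y| ≤ 4.
  x = -2: f_y(-2, y) = 6*y**2 - 10*y - 46; no integer root y with |y| ≤ 4.
  x = -1: f_y(-1, y) = 6*y**2 - 10*y - 28; no integer root y with |y| ≤ 4.
  x = 0: f_y(0, y) = 6*y**2 - 10*y - 14; no integer root y with |y| ≤ 4.
  x = 1: f_y(1, y) = 6*y**2 - 10*y - 4; vanishes at y ∈ {2}. (1, 2): f_x = 0 but f = -1 ≠ 0.
  x = 2: f_y(2, y) = 6*y**2 - 10*y + 2; no integer root y with |y| ≤ 4.
  x = 3: f_y(3, y) = 6*y**2 - 10*y + 4; vanishes at y ∈ {1}. (3, 1): f_x = 0, f = 0 — SINGULAR.
  x = 4: f_y(4, y) = 6*y**2 - 10*y + 2; no integer root y with |y| ≤ 4.
Only singular point on the grid: (3, 1).
Classify: substitute x = 3 + u, y = 1 + v and expand: f = -u**3 - 2*u**2*v - u**2 + 2*v**3 + v**2.
No constant or linear terms (consistent with a singular point). Quadratic part: -u**2 + v**2. Cubic part: -u**3 - 2*u**2*v + 2*v**3.
The quadratic part v**2 - u**2 = (v − u)(v + u) splits into two distinct linear factors, so there are two distinct tangent lines y − 1 = ±(x − 3) — this is a node (ordinary double point).
Classification: node.


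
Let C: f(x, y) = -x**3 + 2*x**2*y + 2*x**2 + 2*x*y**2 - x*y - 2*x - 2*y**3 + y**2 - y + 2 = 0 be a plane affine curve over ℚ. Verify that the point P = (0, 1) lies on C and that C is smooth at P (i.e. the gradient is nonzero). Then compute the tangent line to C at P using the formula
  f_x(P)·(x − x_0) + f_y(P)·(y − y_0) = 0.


Tangent line at P: -x - 5*y + 5 = 0.

Step 1: f(0, 1) = 0, so P lies on C.
Step 2: partial derivatives
  f_x(x, y) = -3*x**2 + 4*x*y + 4*x + 2*y**2 - y - 2, f_y(x, y) = 2*x**2 + 4*x*y - x - 6*y**2 + 2*y - 1.
  f_x(P) = -1, f_y(P) = -5 (gradient nonzero, so P is smooth).
Step 3: tangent line at P: -1·(x − 0) + -5·(y − 1) = 0.
Expanding: -x - 5*y + 5 = 0.


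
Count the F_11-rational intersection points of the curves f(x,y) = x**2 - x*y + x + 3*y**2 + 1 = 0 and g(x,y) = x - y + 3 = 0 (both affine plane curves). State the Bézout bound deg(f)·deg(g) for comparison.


Common zeros: ∅; count = 0; Bézout bound = 2.

deg(f) = 2, deg(g) = 1, so Bézout bound = 2.
Scan x ∈ F_11. For each x, list the y ∈ F_11 with f(x, y) ≡ 0 and those with g(x, y) ≡ 0 (mod 11); the common zeros in that column are the intersection.
  x = 0: f ≡ 0 at y ∈ ∅; g ≡ 0 at y ∈ {3}; common: ∅.
  x = 1: f ≡ 0 at y ∈ {7, 8}; g ≡ 0 at y ∈ {4}; common: ∅.
  x = 2: f ≡ 0 at y ∈ ∅; g ≡ 0 at y ∈ {5}; common: ∅.
  x = 3: f ≡ 0 at y ∈ ∅; g ≡ 0 at y ∈ {6}; common: ∅.
  x = 4: f ≡ 0 at y ∈ ∅; g ≡ 0 at y ∈ {7}; common: ∅.
  x = 5: f ≡ 0 at y ∈ {2, 7}; g ≡ 0 at y ∈ {8}; common: ∅.
  x = 6: f ≡ 0 at y ∈ {5, 8}; g ≡ 0 at y ∈ {9}; common: ∅.
  x = 7: f ≡ 0 at y ∈ {2, 4}; g ≡ 0 at y ∈ {10}; common: ∅.
  x = 8: f ≡ 0 at y ∈ ∅; g ≡ 0 at y ∈ {0}; common: ∅.
  x = 9: f ≡ 0 at y ∈ {5, 9}; g ≡ 0 at y ∈ {1}; common: ∅.
  x = 10: f ≡ 0 at y ∈ {9}; g ≡ 0 at y ∈ {2}; common: ∅.
Collecting: common zeros = ∅, so the count is 0.
Comparison with the Bézout bound: 0 ≤ 2 = deg(f)·deg(g), as expected for curves with no common component (the affine F_11-count falls short of the bound because intersections may lie at infinity, over extension fields, or carry multiplicity).


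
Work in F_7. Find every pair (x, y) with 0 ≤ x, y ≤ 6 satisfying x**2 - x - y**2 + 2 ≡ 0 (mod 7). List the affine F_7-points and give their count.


Affine F_7-points: {(0, 3), (0, 4), (1, 3), (1, 4), (2, 2), (2, 5), (3, 1), (3, 6), (4, 0), (5, 1), (5, 6), (6, 2), (6, 5)}; count = 13.

For each of the 49 pairs (x, y) ∈ F_7², evaluate f(x, y) mod 7. Record the zeros.
  x = 0: [0↦2, 1↦1, 2↦5, 3↦0, 4↦0, 5↦5, 6↦1]  zeros at y ∈ {3, 4}
  x = 1: [0↦2, 1↦1, 2↦5, 3↦0, 4↦0, 5↦5, 6↦1]  zeros at y ∈ {3, 4}
  x = 2: [0↦4, 1↦3, 2↦0, 3↦2, 4↦2, 5↦0, 6↦3]  zeros at y ∈ {2, 5}
  x = 3: [0↦1, 1↦0, 2↦4, 3↦6, 4↦6, 5↦4, 6↦0]  zeros at y ∈ {1, 6}
  x = 4: [0↦0, 1↦6, 2↦3, 3↦5, 4↦5, 5↦3, 6↦6]  zeros at y ∈ {0}
  x = 5: [0↦1, 1↦0, 2↦4, 3↦6, 4↦6, 5↦4, 6↦0]  zeros at y ∈ {1, 6}
  x = 6: [0↦4, 1↦3, 2↦0, 3↦2, 4↦2, 5↦0, 6↦3]  zeros at y ∈ {2, 5}
Collecting zeros: affine points = {(0, 3), (0, 4), (1, 3), (1, 4), (2, 2), (2, 5), (3, 1), (3, 6), (4, 0), (5, 1), (5, 6), (6, 2), (6, 5)}.
Total count |C(F_7)_aff| = 13.


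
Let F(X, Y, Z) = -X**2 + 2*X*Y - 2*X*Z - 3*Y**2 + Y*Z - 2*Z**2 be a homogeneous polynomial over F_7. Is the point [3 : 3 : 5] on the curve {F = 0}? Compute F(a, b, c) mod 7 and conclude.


F(3,3,5) ≡ 1 (mod 7); P is NOT on the curve.

Evaluate F(3, 3, 5) term-by-term (mod 7).
  -X**2 ↦ -1·9·1·1 = -9
  2*X*Y ↦ 2·3·3·1 = 18
  -2*X*Z ↦ -2·3·1·5 = -30
  -3*Y**2 ↦ -3·1·9·1 = -27
  Y*Z ↦ 1·1·3·5 = 15
  -2*Z**2 ↦ -2·1·1·25 = -50
Sum: F(3, 3, 5) = (-9) + (18) + (-30) + (-27) + (15) + (-50) = -83.
Reducing mod 7: -83 ≡ 1 (mod 7).
Since F(a, b, c) ≡ 1 ≠ 0 (mod 7), P does NOT lie on the curve.


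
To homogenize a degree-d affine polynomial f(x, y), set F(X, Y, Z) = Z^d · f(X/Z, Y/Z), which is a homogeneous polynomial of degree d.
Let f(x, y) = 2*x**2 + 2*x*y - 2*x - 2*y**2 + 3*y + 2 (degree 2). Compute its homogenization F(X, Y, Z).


F(X, Y, Z) = 2*X**2 + 2*X*Y - 2*X*Z - 2*Y**2 + 3*Y*Z + 2*Z**2

deg(f) = 2.
Substitute x = X/Z, y = Y/Z into f, then multiply by Z^2.
  monomial 2·x^2·y^0 ↦ 2·X^2·Y^0·Z^0.
  monomial 2·x^1·y^1 ↦ 2·X^1·Y^1·Z^0.
  monomial -2·x^1·y^0 ↦ -2·X^1·Y^0·Z^1.
  monomial -2·x^0·y^2 ↦ -2·X^0·Y^2·Z^0.
  monomial 3·x^0·y^1 ↦ 3·X^0·Y^1·Z^1.
  monomial 2·x^0·y^0 ↦ 2·X^0·Y^0·Z^2.
Collecting: F(X, Y, Z) = 2*X**2 + 2*X*Y - 2*X*Z - 2*Y**2 + 3*Y*Z + 2*Z**2.


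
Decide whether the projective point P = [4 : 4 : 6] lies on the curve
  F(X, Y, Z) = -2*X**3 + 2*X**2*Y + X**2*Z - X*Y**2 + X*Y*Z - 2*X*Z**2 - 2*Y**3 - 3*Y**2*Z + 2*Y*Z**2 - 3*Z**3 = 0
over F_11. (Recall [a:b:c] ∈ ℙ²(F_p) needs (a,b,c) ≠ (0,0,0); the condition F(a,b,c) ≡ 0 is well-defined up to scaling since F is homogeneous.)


F(4,4,6) ≡ 10 (mod 11); P is NOT on the curve.

Evaluate F(4, 4, 6) term-by-term (mod 11).
  -2*X**3 ↦ -2·64·1·1 = -128
  2*X**2*Y ↦ 2·16·4·1 = 128
  X**2*Z ↦ 1·16·1·6 = 96
  -X*Y**2 ↦ -1·4·16·1 = -64
  X*Y*Z ↦ 1·4·4·6 = 96
  -2*X*Z**2 ↦ -2·4·1·36 = -288
  -2*Y**3 ↦ -2·1·64·1 = -128
  -3*Y**2*Z ↦ -3·1·16·6 = -288
  2*Y*Z**2 ↦ 2·1·4·36 = 288
  -3*Z**3 ↦ -3·1·1·216 = -648
Sum: F(4, 4, 6) = (-128) + (128) + (96) + (-64) + (96) + (-288) + (-128) + (-288) + (288) + (-648) = -936.
Reducing mod 11: -936 ≡ 10 (mod 11).
Since F(a, b, c) ≡ 10 ≠ 0 (mod 11), P does NOT lie on the curve.


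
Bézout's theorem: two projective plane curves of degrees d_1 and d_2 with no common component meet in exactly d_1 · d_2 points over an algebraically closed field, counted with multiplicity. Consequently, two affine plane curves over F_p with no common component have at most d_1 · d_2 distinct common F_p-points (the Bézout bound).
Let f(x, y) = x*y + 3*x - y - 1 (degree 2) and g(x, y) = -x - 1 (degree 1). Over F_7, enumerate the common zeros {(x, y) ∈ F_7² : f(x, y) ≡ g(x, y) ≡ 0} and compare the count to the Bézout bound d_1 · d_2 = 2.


Common zeros: {(6, 5)}; count = 1; Bézout bound = 2.

deg(f) = 2, deg(g) = 1, so Bézout bound = 2.
Scan x ∈ F_7. For each x, list the y ∈ F_7 with f(x, y) ≡ 0 and those with g(x, y) ≡ 0 (mod 7); the common zeros in that column are the intersection.
  x = 0: f ≡ 0 at y ∈ {6}; g ≡ 0 at y ∈ ∅; common: ∅.
  x = 1: f ≡ 0 at y ∈ ∅; g ≡ 0 at y ∈ ∅; common: ∅.
  x = 2: f ≡ 0 at y ∈ {2}; g ≡ 0 at y ∈ ∅; common: ∅.
  x = 3: f ≡ 0 at y ∈ {3}; g ≡ 0 at y ∈ ∅; common: ∅.
  x = 4: f ≡ 0 at y ∈ {1}; g ≡ 0 at y ∈ ∅; common: ∅.
  x = 5: f ≡ 0 at y ∈ {0}; g ≡ 0 at y ∈ ∅; common: ∅.
  x = 6: f ≡ 0 at y ∈ {5}; g ≡ 0 at y ∈ {0, 1, 2, 3, 4, 5, 6}; common: {5}.
Collecting: common zeros = {(6, 5)}, so the count is 1.
Comparison with the Bézout bound: 1 ≤ 2 = deg(f)·deg(g), as expected for curves with no common component (the affine F_7-count falls short of the bound because intersections may lie at infinity, over extension fields, or carry multiplicity).


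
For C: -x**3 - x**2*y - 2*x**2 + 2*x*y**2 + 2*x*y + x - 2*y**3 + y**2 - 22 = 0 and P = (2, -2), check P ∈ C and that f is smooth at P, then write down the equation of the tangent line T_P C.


Tangent line at P: -7*x - 44*y - 74 = 0.

Step 1: f(2, -2) = 0, so P lies on C.
Step 2: partial derivatives
  f_x(x, y) = -3*x**2 - 2*x*y - 4*x + 2*y**2 + 2*y + 1, f_y(x, y) = -x**2 + 4*x*y + 2*x - 6*y**2 + 2*y.
  f_x(P) = -7, f_y(P) = -44 (gradient nonzero, so P is smooth).
Step 3: tangent line at P: -7·(x − 2) + -44·(y − -2) = 0.
Expanding: -7*x - 44*y - 74 = 0.


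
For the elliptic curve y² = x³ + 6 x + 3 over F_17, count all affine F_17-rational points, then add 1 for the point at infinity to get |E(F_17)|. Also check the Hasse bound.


Affine points = {(6, 0), (8, 6), (8, 11), (9, 2), (9, 15), (10, 3), (10, 14), (12, 1), (12, 16), (13, 0), (14, 3), (14, 14), (15, 0), (16, 8), (16, 9)}; affine count = 15; |E(F_17)| = 16.

Discriminant check: Δ ∝ 4a³ + 27b² = 4·6³ + 27·3² = 4·216 + 27·9 ≡ 2 (mod 17). Nonzero ⇒ E is nonsingular.
For each x ∈ F_17, compute rhs = x³ + 6·x + 3 mod 17, then count y ∈ F_17 with y² ≡ rhs.
  x = 0: rhs = 3, matching y values: none (0 points).
  x = 1: rhs = 10, matching y values: none (0 points).
  x = 2: rhs = 6, matching y values: none (0 points).
  x = 3: rhs = 14, matching y values: none (0 points).
  x = 4: rhs = 6, matching y values: none (0 points).
  x = 5: rhs = 5, matching y values: none (0 points).
  x = 6: rhs = 0, matching y values: 0 (1 points).
  x = 7: rhs = 14, matching y values: none (0 points).
  x = 8: rhs = 2, matching y values: 6, 11 (2 points).
  x = 9: rhs = 4, matching y values: 2, 15 (2 points).
  x = 10: rhs = 9, matching y values: 3, 14 (2 points).
  x = 11: rhs = 6, matching y values: none (0 points).
  x = 12: rhs = 1, matching y values: 1, 16 (2 points).
  x = 13: rhs = 0, matching y values: 0 (1 points).
  x = 14: rhs = 9, matching y values: 3, 14 (2 points).
  x = 15: rhs = 0, matching y values: 0 (1 points).
  x = 16: rhs = 13, matching y values: 8, 9 (2 points).
Total affine count: 15.
Full point count |E(F_17)| = 15 + 1 = 16.
Hasse bound: |16 − (17+1)| = |-2| = 2 ≤ 2√17 ≈ 8.2462 ✓.


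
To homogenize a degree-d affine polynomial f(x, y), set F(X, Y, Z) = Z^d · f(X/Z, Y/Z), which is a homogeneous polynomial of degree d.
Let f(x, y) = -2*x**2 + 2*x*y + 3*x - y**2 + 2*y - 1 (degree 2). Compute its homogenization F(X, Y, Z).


F(X, Y, Z) = -2*X**2 + 2*X*Y + 3*X*Z - Y**2 + 2*Y*Z - Z**2

deg(f) = 2.
Substitute x = X/Z, y = Y/Z into f, then multiply by Z^2.
  monomial -2·x^2·y^0 ↦ -2·X^2·Y^0·Z^0.
  monomial 2·x^1·y^1 ↦ 2·X^1·Y^1·Z^0.
  monomial 3·x^1·y^0 ↦ 3·X^1·Y^0·Z^1.
  monomial -1·x^0·y^2 ↦ -1·X^0·Y^2·Z^0.
  monomial 2·x^0·y^1 ↦ 2·X^0·Y^1·Z^1.
  monomial -1·x^0·y^0 ↦ -1·X^0·Y^0·Z^2.
Collecting: F(X, Y, Z) = -2*X**2 + 2*X*Y + 3*X*Z - Y**2 + 2*Y*Z - Z**2.


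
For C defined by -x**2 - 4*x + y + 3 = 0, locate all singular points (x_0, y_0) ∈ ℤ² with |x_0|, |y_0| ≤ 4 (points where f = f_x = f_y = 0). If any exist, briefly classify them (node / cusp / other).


No singular points in the scanned grid; C is smooth there.

Compute partial derivatives:
  f_x = -2*x - 4.
  f_y = 1.
f_y = 1 is a nonzero constant, so f_y never vanishes: no point (x, y) can satisfy f = f_x = f_y = 0. In particular no (x, y) ∈ {−4, ..., 4}² is singular; the curve is smooth.


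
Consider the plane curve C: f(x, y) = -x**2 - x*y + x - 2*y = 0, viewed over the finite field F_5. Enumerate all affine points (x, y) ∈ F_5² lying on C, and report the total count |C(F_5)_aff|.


Affine F_5-points: {(0, 0), (1, 0), (2, 2), (4, 3)}; count = 4.

For each of the 25 pairs (x, y) ∈ F_5², evaluate f(x, y) mod 5. Record the zeros.
  x = 0: [0↦0, 1↦3, 2↦1, 3↦4, 4↦2]  zeros at y ∈ {0}
  x = 1: [0↦0, 1↦2, 2↦4, 3↦1, 4↦3]  zeros at y ∈ {0}
  x = 2: [0↦3, 1↦4, 2↦0, 3↦1, 4↦2]  zeros at y ∈ {2}
  x = 3: [0↦4, 1↦4, 2↦4, 3↦4, 4↦4]  zeros at y ∈ ∅
  x = 4: [0↦3, 1↦2, 2↦1, 3↦0, 4↦4]  zeros at y ∈ {3}
Collecting zeros: affine points = {(0, 0), (1, 0), (2, 2), (4, 3)}.
Total count |C(F_5)_aff| = 4.


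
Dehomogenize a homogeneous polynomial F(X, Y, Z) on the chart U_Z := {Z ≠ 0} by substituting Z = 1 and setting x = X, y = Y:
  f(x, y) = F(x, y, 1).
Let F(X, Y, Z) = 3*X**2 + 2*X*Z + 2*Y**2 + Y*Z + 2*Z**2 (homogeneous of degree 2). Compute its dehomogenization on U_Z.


f(x, y) = 3*x**2 + 2*x + 2*y**2 + y + 2

On U_Z we set Z = 1. Each monomial c·X^i·Y^j·Z^k in F becomes c·x^i·y^j·1^k = c·x^i·y^j.
Substituting Z = 1: F(X, Y, 1) = 3*x**2 + 2*x + 2*y**2 + y + 2.
Note: deg(f) ≤ deg(F) = 2; strict inequality happens when F is divisible by Z (lost terms).


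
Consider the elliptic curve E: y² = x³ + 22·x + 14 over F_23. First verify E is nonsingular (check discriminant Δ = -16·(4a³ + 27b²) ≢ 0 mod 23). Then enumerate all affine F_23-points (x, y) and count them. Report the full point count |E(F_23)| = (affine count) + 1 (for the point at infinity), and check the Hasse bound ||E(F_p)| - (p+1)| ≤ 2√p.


Affine points = {(8, 9), (8, 14), (11, 0), (13, 6), (13, 17), (15, 4), (15, 19), (16, 0), (18, 3), (18, 20), (19, 0), (20, 6), (20, 17), (21, 10), (21, 13)}; affine count = 15; |E(F_23)| = 16.

Discriminant check: Δ ∝ 4a³ + 27b² = 4·22³ + 27·14² = 4·10648 + 27·196 ≡ 21 (mod 23). Nonzero ⇒ E is nonsingular.
For each x ∈ F_23, compute rhs = x³ + 22·x + 14 mod 23, then count y ∈ F_23 with y² ≡ rhs.
  x = 0: rhs = 14, matching y values: none (0 points).
  x = 1: rhs = 14, matching y values: none (0 points).
  x = 2: rhs = 20, matching y values: none (0 points).
  x = 3: rhs = 15, matching y values: none (0 points).
  x = 4: rhs = 5, matching y values: none (0 points).
  x = 5: rhs = 19, matching y values: none (0 points).
  x = 6: rhs = 17, matching y values: none (0 points).
  x = 7: rhs = 5, matching y values: none (0 points).
  x = 8: rhs = 12, matching y values: 9, 14 (2 points).
  x = 9: rhs = 21, matching y values: none (0 points).
  x = 10: rhs = 15, matching y values: none (0 points).
  x = 11: rhs = 0, matching y values: 0 (1 points).
  x = 12: rhs = 5, matching y values: none (0 points).
  x = 13: rhs = 13, matching y values: 6, 17 (2 points).
  x = 14: rhs = 7, matching y values: none (0 points).
  x = 15: rhs = 16, matching y values: 4, 19 (2 points).
  x = 16: rhs = 0, matching y values: 0 (1 points).
  x = 17: rhs = 11, matching y values: none (0 points).
  x = 18: rhs = 9, matching y values: 3, 20 (2 points).
  x = 19: rhs = 0, matching y values: 0 (1 points).
  x = 20: rhs = 13, matching y values: 6, 17 (2 points).
  x = 21: rhs = 8, matching y values: 10, 13 (2 points).
  x = 22: rhs = 14, matching y values: none (0 points).
Total affine count: 15.
Full point count |E(F_23)| = 15 + 1 = 16.
Hasse bound: |16 − (23+1)| = |-8| = 8 ≤ 2√23 ≈ 9.5917 ✓.


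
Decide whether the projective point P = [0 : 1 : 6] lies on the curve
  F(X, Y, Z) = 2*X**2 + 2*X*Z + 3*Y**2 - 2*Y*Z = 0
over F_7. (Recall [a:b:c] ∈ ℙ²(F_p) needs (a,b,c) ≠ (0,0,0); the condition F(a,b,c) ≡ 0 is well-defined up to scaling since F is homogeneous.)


F(0,1,6) ≡ 5 (mod 7); P is NOT on the curve.

Evaluate F(0, 1, 6) term-by-term (mod 7).
  2*X**2 ↦ 2·0·1·1 = 0
  2*X*Z ↦ 2·0·1·6 = 0
  3*Y**2 ↦ 3·1·1·1 = 3
  -2*Y*Z ↦ -2·1·1·6 = -12
Sum: F(0, 1, 6) = (0) + (0) + (3) + (-12) = -9.
Reducing mod 7: -9 ≡ 5 (mod 7).
Since F(a, b, c) ≡ 5 ≠ 0 (mod 7), P does NOT lie on the curve.


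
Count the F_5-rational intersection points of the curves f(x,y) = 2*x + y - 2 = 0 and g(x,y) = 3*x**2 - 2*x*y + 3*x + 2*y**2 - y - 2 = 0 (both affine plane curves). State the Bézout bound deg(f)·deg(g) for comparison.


Common zeros: ∅; count = 0; Bézout bound = 2.

deg(f) = 1, deg(g) = 2, so Bézout bound = 2.
Scan x ∈ F_5. For each x, list the y ∈ F_5 with f(x, y) ≡ 0 and those with g(x, y) ≡ 0 (mod 5); the common zeros in that column are the intersection.
  x = 0: f ≡ 0 at y ∈ {2}; g ≡ 0 at y ∈ ∅; common: ∅.
  x = 1: f ≡ 0 at y ∈ {0}; g ≡ 0 at y ∈ ∅; common: ∅.
  x = 2: f ≡ 0 at y ∈ {3}; g ≡ 0 at y ∈ ∅; common: ∅.
  x = 3: f ≡ 0 at y ∈ {1}; g ≡ 0 at y ∈ ∅; common: ∅.
  x = 4: f ≡ 0 at y ∈ {4}; g ≡ 0 at y ∈ ∅; common: ∅.
Collecting: common zeros = ∅, so the count is 0.
Comparison with the Bézout bound: 0 ≤ 2 = deg(f)·deg(g), as expected for curves with no common component (the affine F_5-count falls short of the bound because intersections may lie at infinity, over extension fields, or carry multiplicity).
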